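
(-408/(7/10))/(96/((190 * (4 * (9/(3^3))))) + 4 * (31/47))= -1138575/5894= -193.18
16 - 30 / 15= 14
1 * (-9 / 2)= -9 / 2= -4.50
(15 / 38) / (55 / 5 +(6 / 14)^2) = 735 / 20824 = 0.04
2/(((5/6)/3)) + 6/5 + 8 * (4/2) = 122/5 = 24.40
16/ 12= 4/ 3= 1.33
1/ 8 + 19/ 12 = 41/ 24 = 1.71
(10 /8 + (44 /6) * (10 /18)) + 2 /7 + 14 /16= 9805 /1512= 6.48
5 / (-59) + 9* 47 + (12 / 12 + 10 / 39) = 976019 / 2301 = 424.17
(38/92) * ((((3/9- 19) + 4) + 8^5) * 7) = 6534290/69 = 94699.86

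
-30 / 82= -15 / 41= -0.37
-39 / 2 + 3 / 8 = -153 / 8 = -19.12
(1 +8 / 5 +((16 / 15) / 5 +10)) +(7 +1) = 20.81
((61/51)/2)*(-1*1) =-61/102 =-0.60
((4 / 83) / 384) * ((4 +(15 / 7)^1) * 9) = 0.01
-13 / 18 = -0.72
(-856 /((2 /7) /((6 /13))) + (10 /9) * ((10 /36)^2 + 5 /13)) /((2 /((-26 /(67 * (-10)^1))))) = -26199283 /976860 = -26.82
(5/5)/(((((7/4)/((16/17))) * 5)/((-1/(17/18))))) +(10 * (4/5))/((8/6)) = 59538/10115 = 5.89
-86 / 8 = -43 / 4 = -10.75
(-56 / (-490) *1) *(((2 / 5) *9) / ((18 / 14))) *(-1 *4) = -32 / 25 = -1.28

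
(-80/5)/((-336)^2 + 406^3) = -2/8379539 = -0.00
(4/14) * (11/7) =22/49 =0.45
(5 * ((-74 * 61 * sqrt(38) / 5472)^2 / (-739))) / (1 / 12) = -25470245 / 12131424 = -2.10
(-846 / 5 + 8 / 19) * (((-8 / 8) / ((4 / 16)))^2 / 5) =-256544 / 475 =-540.09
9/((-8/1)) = -9/8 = -1.12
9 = 9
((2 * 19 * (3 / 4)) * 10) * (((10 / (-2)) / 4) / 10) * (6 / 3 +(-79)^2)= -1779255 / 8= -222406.88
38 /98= 19 /49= 0.39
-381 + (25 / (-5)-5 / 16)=-6181 / 16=-386.31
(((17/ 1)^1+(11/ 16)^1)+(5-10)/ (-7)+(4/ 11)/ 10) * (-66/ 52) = -23.40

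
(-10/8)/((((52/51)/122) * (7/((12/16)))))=-46665/2912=-16.03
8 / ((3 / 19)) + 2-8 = 134 / 3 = 44.67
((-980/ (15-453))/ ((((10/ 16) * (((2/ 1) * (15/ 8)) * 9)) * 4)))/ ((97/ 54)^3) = 1524096/ 333125645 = 0.00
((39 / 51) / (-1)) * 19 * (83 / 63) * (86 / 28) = -881543 / 14994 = -58.79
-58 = -58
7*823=5761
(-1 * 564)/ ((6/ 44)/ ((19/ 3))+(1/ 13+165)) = -3064776/ 897145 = -3.42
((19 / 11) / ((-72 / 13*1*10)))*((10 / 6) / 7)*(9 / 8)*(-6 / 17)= 247 / 83776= 0.00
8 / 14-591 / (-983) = 8069 / 6881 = 1.17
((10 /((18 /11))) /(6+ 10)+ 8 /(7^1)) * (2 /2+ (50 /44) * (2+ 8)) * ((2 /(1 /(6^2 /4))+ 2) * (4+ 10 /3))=522580 /189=2764.97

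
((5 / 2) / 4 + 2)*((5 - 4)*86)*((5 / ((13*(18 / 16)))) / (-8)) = -9.65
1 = 1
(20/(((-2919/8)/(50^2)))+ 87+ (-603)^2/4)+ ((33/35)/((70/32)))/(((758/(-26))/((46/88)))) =70356922800191/774410700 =90852.21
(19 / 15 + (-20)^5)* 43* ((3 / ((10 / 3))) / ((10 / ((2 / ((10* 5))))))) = -6191997549 / 12500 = -495359.80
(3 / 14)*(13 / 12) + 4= 237 / 56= 4.23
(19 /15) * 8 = 152 /15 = 10.13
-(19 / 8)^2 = -361 / 64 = -5.64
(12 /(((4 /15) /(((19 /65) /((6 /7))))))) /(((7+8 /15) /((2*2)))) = 11970 /1469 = 8.15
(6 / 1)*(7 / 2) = 21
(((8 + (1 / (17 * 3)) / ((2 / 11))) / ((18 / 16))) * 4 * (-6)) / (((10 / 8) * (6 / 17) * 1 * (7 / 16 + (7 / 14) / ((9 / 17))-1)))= -846848 / 825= -1026.48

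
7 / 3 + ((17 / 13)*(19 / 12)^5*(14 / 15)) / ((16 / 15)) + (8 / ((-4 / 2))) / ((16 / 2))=342099749 / 25878528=13.22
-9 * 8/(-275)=72/275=0.26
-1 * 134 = -134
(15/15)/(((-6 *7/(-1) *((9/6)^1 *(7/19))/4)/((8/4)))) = 152/441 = 0.34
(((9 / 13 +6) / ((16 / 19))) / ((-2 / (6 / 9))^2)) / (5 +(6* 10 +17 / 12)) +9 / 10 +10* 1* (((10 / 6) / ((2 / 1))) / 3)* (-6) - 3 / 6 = -10104071 / 621660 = -16.25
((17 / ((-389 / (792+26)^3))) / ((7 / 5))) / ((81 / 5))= -232620958600 / 220563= -1054669.00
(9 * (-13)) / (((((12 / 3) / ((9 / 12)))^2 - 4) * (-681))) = 351 / 49940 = 0.01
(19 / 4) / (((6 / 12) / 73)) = 1387 / 2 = 693.50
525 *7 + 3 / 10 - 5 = 36703 / 10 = 3670.30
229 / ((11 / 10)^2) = 22900 / 121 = 189.26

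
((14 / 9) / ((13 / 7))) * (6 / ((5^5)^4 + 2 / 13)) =196 / 3719329833984381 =0.00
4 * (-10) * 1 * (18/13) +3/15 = -3587/65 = -55.18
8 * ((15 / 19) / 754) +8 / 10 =28952 / 35815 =0.81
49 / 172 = 0.28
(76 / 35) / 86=38 / 1505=0.03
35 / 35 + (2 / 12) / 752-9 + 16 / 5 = -108283 / 22560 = -4.80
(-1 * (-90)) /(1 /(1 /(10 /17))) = 153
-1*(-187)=187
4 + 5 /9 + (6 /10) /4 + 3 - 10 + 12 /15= -269 /180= -1.49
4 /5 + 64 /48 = 32 /15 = 2.13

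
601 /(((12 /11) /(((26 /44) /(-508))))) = -7813 /12192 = -0.64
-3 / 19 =-0.16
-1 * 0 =0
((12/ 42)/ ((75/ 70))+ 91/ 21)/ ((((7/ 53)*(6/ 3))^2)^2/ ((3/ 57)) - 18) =-181481063/ 706493770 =-0.26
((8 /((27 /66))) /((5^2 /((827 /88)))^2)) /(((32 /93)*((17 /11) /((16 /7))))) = 21201799 /1785000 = 11.88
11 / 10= 1.10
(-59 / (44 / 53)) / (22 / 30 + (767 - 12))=-46905 / 498784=-0.09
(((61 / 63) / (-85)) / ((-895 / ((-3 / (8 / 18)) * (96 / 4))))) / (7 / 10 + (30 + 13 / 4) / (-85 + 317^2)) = -440974368 / 149780218105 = -0.00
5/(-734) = -0.01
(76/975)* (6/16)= 19/650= 0.03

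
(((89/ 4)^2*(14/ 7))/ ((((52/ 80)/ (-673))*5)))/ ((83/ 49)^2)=-12799330033/ 179114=-71459.13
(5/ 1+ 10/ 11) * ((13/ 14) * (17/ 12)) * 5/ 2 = 19.43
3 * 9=27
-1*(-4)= 4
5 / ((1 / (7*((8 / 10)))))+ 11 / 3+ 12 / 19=1841 / 57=32.30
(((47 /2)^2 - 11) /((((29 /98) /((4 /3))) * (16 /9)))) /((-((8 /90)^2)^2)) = -1305044409375 /59392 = -21973403.98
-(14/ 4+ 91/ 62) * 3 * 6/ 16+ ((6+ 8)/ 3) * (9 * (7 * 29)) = 1056531/ 124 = 8520.41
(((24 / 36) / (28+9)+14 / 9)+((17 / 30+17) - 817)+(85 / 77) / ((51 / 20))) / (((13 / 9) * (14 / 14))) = -552.06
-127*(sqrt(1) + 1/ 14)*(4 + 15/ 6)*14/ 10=-4953/ 4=-1238.25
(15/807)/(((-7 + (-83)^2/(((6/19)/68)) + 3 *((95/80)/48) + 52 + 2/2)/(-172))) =-660480/306474564581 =-0.00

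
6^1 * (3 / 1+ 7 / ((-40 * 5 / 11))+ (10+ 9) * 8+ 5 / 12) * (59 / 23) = 5488121 / 2300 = 2386.14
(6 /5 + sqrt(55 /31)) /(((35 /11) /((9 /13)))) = 594 /2275 + 99 * sqrt(1705) /14105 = 0.55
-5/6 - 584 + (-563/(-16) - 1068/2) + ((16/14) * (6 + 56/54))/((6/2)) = -1080.97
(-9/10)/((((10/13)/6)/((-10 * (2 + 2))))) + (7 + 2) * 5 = 1629/5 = 325.80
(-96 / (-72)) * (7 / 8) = 7 / 6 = 1.17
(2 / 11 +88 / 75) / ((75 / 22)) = 2236 / 5625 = 0.40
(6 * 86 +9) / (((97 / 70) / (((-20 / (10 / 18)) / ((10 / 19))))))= -2513700 / 97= -25914.43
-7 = -7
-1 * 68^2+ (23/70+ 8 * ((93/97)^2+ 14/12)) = -9102894179/1975890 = -4606.98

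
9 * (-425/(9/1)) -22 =-447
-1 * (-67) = 67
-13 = -13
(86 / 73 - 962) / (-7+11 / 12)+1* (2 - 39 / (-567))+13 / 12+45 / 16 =163.91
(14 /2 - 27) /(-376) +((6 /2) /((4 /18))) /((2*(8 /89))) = 113021 /1504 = 75.15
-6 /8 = -3 /4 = -0.75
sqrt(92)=2 * sqrt(23)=9.59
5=5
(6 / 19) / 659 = 0.00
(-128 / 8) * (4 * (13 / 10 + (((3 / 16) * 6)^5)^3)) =-1258154079050653 / 2748779069440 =-457.71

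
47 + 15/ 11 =532/ 11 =48.36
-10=-10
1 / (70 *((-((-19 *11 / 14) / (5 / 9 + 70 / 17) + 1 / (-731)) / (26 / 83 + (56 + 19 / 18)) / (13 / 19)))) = 557284429 / 3176134938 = 0.18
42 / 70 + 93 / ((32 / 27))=12651 / 160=79.07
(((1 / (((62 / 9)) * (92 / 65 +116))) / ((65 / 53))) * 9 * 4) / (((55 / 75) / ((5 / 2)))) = 675 / 5456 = 0.12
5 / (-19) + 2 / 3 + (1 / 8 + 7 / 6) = 773 / 456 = 1.70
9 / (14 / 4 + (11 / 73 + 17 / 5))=6570 / 5147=1.28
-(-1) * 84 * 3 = 252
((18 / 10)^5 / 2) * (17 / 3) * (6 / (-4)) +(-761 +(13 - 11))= -10491333 / 12500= -839.31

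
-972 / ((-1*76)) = 243 / 19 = 12.79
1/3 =0.33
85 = 85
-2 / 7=-0.29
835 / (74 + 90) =835 / 164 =5.09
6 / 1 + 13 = 19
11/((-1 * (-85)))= 11/85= 0.13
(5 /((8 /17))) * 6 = 255 /4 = 63.75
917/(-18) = -917/18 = -50.94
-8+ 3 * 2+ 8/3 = 2/3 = 0.67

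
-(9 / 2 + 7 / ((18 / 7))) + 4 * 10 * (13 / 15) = 247 / 9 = 27.44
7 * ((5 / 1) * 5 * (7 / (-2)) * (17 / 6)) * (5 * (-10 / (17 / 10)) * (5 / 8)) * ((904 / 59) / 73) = 86515625 / 12921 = 6695.74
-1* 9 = -9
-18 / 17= -1.06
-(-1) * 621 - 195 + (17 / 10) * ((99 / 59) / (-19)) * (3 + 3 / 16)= 76321527 / 179360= 425.52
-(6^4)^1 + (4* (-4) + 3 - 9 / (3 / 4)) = -1321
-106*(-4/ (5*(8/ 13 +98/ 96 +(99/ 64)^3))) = 4334813184/ 272848625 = 15.89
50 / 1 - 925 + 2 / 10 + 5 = -4349 / 5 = -869.80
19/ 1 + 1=20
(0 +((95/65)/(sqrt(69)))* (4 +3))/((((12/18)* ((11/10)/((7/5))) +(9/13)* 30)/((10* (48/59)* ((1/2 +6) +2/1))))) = 3798480* sqrt(69)/7888241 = 4.00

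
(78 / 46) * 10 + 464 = 11062 / 23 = 480.96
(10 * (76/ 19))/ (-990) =-0.04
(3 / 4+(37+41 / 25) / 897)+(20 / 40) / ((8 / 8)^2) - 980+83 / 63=-80048197 / 81900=-977.39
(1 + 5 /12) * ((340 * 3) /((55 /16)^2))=73984 /605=122.29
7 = 7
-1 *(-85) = 85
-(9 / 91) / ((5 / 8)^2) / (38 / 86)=-24768 / 43225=-0.57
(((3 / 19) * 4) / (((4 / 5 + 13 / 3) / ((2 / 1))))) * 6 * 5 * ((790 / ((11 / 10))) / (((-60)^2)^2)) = 79 / 193116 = 0.00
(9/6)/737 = 3/1474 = 0.00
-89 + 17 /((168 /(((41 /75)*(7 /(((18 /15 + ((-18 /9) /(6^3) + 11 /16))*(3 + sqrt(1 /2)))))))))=-1803889 /20285 - 246*sqrt(2) /20285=-88.94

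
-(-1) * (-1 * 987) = -987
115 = 115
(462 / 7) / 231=2 / 7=0.29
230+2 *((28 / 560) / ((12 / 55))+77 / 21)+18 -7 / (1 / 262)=-37877 / 24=-1578.21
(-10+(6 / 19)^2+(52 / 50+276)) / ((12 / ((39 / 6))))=3917771 / 27075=144.70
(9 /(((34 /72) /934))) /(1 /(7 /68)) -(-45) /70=7416693 /4046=1833.09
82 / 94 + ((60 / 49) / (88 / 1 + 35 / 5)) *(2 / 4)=38453 / 43757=0.88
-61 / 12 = -5.08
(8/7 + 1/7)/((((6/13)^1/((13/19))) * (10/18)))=4563/1330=3.43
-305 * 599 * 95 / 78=-17356025 / 78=-222513.14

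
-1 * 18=-18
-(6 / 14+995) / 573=-6968 / 4011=-1.74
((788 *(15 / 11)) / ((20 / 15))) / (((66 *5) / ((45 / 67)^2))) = 1196775 / 1086338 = 1.10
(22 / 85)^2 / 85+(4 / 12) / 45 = 135893 / 16581375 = 0.01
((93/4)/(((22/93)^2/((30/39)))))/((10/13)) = 804357/1936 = 415.47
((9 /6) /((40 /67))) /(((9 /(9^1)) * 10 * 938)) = 3 /11200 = 0.00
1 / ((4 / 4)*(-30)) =-1 / 30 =-0.03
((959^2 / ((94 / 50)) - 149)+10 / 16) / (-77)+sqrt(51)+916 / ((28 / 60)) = -4381.22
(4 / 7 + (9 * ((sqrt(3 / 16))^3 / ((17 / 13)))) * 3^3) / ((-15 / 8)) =-3159 * sqrt(3) / 680 - 32 / 105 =-8.35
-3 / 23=-0.13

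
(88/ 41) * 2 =176/ 41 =4.29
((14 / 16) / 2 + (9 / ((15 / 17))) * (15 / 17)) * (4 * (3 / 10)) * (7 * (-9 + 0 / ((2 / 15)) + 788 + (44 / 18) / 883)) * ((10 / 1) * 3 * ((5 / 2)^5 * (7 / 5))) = 28628280165625 / 113024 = 253293815.17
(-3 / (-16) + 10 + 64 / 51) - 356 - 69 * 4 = -506375 / 816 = -620.56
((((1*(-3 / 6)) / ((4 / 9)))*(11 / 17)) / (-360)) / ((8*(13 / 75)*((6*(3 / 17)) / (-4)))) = -55 / 9984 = -0.01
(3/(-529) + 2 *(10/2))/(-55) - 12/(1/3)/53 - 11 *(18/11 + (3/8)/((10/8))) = -68345953/3084070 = -22.16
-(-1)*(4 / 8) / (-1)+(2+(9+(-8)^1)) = 5 / 2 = 2.50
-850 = -850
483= 483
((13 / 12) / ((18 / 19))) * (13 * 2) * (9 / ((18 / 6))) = 3211 / 36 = 89.19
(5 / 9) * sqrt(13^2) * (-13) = -845 / 9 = -93.89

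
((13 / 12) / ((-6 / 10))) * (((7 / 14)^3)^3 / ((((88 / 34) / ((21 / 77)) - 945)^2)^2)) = -48859785 / 10612165867246611335168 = -0.00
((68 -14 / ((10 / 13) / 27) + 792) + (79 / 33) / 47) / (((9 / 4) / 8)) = 91484416 / 69795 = 1310.76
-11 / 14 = -0.79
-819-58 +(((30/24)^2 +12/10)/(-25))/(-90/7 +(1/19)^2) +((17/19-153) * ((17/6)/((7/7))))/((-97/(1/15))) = -876.70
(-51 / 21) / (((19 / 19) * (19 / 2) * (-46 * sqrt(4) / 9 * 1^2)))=153 / 6118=0.03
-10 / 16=-5 / 8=-0.62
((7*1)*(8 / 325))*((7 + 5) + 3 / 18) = 2044 / 975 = 2.10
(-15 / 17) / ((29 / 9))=-135 / 493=-0.27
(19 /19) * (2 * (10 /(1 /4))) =80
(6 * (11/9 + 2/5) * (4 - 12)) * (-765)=59568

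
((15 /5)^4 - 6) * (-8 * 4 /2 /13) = -1200 /13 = -92.31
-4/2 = -2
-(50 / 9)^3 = -125000 / 729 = -171.47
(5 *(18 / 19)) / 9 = 10 / 19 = 0.53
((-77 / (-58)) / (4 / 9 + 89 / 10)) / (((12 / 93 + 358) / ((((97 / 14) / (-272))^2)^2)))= 1358481816945 / 8133639797358601437184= 0.00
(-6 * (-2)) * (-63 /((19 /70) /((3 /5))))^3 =-222305785632 /6859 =-32410815.81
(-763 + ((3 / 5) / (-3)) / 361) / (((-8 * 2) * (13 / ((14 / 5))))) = 10.27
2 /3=0.67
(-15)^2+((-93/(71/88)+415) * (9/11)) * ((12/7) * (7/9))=431097/781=551.98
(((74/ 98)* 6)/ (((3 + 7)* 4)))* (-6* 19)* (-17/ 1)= 107559/ 490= 219.51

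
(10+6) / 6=8 / 3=2.67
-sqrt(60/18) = -sqrt(30)/3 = -1.83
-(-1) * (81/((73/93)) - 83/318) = 2389435/23214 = 102.93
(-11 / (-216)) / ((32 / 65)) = 715 / 6912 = 0.10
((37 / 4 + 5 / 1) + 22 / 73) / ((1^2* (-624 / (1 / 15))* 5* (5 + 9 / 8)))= -607 / 11957400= -0.00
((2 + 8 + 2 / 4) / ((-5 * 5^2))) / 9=-7 / 750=-0.01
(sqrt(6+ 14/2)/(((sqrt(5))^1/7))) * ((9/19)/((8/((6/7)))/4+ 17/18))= 1134 * sqrt(65)/5605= 1.63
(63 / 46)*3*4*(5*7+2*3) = 15498 / 23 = 673.83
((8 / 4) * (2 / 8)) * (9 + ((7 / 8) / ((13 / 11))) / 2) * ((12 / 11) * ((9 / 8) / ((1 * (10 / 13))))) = 7.47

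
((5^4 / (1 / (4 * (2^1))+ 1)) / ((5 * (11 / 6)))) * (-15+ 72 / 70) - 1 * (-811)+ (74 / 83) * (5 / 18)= -2042246 / 57519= -35.51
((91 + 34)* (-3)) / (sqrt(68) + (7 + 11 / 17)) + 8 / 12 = 1245877 / 4128 - 108375* sqrt(17) / 1376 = -22.93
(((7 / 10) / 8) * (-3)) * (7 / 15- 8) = 791 / 400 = 1.98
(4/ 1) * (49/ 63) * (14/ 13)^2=5488/ 1521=3.61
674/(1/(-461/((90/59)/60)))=-36664252/3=-12221417.33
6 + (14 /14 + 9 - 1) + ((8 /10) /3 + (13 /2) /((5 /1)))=497 /30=16.57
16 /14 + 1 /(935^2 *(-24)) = 167851193 /146869800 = 1.14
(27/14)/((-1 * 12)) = -9/56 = -0.16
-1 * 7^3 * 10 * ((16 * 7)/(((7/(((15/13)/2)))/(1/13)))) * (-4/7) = 235200/169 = 1391.72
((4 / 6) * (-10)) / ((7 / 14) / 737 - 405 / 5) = 29480 / 358179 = 0.08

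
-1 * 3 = -3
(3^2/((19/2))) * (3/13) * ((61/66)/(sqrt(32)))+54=549 * sqrt(2)/21736+54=54.04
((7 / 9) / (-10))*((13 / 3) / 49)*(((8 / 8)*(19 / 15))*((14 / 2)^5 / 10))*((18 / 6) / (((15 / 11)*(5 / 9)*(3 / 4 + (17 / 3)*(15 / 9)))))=-6523517 / 1146875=-5.69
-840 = -840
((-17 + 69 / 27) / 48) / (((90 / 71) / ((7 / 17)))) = -6461 / 66096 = -0.10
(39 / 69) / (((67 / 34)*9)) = 0.03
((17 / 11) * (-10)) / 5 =-34 / 11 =-3.09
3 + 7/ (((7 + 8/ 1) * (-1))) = 38/ 15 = 2.53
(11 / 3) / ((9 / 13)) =143 / 27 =5.30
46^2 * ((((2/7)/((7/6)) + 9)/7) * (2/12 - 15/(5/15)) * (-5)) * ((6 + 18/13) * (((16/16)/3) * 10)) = 68759843200/4459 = 15420462.70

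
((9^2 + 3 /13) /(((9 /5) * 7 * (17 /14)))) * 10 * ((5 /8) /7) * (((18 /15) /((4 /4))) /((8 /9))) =9900 /1547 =6.40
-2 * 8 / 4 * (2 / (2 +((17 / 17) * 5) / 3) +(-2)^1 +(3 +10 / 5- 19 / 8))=-103 / 22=-4.68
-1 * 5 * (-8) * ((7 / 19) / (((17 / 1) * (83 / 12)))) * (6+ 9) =50400 / 26809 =1.88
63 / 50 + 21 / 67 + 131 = 444121 / 3350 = 132.57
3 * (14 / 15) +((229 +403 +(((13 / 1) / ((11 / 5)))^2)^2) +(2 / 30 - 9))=405209083 / 219615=1845.09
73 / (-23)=-73 / 23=-3.17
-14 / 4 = -7 / 2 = -3.50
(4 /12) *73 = 73 /3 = 24.33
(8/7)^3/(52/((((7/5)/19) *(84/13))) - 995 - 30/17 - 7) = -26112/15648311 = -0.00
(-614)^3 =-231475544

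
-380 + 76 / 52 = -4921 / 13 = -378.54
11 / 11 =1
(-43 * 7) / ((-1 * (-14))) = -21.50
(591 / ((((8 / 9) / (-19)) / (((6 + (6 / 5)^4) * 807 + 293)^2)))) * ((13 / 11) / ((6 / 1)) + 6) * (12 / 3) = -249479688412082474847 / 17187500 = -14515181871248.43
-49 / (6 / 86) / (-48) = 2107 / 144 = 14.63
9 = 9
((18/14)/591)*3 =9/1379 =0.01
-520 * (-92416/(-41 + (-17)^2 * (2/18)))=-5406336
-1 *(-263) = 263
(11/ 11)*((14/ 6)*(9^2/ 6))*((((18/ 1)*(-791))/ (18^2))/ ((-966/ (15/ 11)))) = 3955/ 2024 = 1.95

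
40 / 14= 20 / 7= 2.86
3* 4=12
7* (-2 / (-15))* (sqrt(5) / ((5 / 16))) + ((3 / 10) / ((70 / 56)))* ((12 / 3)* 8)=224* sqrt(5) / 75 + 192 / 25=14.36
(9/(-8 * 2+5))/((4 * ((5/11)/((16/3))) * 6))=-0.40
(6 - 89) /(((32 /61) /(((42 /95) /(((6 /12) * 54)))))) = -35441 /13680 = -2.59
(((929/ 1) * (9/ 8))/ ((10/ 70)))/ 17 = 58527/ 136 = 430.35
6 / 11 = 0.55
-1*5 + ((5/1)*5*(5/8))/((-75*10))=-241/48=-5.02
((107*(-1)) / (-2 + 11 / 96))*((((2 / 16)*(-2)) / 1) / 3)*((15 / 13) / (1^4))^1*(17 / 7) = -218280 / 16471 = -13.25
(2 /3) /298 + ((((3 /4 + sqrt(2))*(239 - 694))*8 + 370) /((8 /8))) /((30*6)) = -182*sqrt(2) /9 - 17579 /1341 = -41.71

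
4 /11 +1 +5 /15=56 /33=1.70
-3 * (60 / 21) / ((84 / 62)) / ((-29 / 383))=118730 / 1421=83.55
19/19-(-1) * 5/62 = 67/62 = 1.08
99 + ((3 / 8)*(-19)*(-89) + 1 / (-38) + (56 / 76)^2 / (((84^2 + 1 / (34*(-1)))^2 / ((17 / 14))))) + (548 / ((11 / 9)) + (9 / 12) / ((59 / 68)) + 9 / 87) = 3699020564421273391481 / 3128320505191766632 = 1182.43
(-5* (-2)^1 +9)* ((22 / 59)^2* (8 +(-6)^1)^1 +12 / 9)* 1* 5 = 1598660 / 10443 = 153.08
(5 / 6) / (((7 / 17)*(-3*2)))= -85 / 252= -0.34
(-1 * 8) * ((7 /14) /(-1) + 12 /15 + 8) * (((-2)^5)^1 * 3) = 6374.40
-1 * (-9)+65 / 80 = 157 / 16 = 9.81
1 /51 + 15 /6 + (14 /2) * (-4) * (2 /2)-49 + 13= -6271 /102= -61.48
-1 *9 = -9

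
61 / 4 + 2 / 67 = 4095 / 268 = 15.28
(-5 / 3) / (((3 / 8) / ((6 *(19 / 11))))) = -1520 / 33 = -46.06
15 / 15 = 1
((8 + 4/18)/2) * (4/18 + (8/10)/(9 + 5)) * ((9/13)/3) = 3256/12285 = 0.27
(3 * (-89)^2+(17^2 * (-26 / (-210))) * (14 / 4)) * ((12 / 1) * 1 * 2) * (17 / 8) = 12182999 / 10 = 1218299.90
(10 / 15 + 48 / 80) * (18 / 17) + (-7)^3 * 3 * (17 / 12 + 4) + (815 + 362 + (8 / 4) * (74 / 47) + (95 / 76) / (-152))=-10668643551 / 2428960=-4392.27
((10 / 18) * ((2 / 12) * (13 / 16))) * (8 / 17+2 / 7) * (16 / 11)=325 / 3927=0.08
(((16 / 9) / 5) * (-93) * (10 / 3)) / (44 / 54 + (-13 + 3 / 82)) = 244032 / 26897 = 9.07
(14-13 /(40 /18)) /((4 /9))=1467 /80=18.34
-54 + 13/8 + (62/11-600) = -646.74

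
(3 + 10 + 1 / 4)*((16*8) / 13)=1696 / 13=130.46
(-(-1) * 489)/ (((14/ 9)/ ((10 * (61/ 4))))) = 1342305/ 28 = 47939.46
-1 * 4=-4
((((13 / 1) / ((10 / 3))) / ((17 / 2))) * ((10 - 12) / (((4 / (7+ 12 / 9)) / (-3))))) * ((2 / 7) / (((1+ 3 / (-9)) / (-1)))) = -585 / 238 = -2.46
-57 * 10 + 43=-527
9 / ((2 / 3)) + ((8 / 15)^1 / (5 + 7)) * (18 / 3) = 413 / 30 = 13.77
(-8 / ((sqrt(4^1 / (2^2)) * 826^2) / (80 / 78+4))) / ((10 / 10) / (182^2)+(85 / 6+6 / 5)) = -0.00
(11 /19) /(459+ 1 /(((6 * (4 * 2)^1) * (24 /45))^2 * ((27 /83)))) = 4866048 /3857930753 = 0.00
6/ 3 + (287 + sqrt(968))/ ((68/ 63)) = 693 * sqrt(2)/ 34 + 18217/ 68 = 296.72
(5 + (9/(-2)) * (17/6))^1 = -31/4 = -7.75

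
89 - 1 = 88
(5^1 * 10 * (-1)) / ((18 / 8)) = -22.22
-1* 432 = -432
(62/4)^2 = 961/4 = 240.25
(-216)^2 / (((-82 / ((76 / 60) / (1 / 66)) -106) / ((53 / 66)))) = -2610144 / 7453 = -350.21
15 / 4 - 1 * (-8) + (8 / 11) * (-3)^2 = 18.30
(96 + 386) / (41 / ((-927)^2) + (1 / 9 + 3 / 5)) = 2070982890 / 3055597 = 677.77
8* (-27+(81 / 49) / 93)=-327888 / 1519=-215.86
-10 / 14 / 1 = -5 / 7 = -0.71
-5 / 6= -0.83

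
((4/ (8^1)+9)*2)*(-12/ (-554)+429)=2257941/ 277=8151.41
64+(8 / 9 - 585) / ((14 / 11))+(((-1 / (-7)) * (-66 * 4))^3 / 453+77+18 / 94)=-19111670275 / 43816878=-436.17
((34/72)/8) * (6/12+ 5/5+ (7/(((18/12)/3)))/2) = 0.50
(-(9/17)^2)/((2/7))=-567/578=-0.98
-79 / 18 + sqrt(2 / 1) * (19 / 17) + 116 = 19 * sqrt(2) / 17 + 2009 / 18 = 113.19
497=497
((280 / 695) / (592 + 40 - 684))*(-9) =126 / 1807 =0.07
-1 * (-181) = 181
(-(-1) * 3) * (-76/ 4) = -57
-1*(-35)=35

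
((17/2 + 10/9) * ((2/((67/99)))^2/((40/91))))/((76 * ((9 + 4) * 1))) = 0.19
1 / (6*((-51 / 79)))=-79 / 306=-0.26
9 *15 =135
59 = 59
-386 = -386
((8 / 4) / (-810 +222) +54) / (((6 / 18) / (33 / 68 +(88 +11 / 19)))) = 1826752125 / 126616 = 14427.50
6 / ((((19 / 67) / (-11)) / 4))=-17688 / 19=-930.95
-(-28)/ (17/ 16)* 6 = 2688/ 17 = 158.12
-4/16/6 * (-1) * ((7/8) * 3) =0.11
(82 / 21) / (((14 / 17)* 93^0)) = 697 / 147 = 4.74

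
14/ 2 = 7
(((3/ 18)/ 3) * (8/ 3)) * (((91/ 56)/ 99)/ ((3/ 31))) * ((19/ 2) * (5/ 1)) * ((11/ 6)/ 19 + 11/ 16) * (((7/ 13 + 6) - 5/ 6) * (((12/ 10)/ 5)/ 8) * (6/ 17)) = 179335/ 3172608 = 0.06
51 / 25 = 2.04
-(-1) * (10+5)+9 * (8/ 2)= 51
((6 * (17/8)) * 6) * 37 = 5661/2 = 2830.50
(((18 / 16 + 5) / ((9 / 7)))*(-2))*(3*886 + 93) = -314531 / 12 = -26210.92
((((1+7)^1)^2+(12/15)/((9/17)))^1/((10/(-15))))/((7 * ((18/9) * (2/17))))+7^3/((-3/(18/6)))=-84559/210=-402.66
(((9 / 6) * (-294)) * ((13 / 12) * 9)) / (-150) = 5733 / 200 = 28.66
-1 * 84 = -84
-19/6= -3.17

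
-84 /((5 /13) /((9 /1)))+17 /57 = -560111 /285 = -1965.30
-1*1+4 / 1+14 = 17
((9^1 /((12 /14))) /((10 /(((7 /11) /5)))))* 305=8967 /220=40.76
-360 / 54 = -20 / 3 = -6.67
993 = 993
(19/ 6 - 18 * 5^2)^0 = 1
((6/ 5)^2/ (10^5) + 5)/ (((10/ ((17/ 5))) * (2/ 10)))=53125153/ 6250000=8.50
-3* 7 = -21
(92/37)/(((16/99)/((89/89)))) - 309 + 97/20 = -106843/370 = -288.76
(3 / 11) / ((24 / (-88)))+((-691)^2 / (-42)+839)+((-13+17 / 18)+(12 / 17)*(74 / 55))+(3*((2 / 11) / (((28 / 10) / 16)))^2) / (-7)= -334711535639 / 31749795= -10542.16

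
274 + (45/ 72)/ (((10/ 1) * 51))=223585/ 816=274.00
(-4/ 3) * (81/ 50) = -2.16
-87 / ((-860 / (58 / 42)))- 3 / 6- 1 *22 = -134609 / 6020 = -22.36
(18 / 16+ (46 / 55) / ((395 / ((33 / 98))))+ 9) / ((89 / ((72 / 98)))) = 70553943 / 844071550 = 0.08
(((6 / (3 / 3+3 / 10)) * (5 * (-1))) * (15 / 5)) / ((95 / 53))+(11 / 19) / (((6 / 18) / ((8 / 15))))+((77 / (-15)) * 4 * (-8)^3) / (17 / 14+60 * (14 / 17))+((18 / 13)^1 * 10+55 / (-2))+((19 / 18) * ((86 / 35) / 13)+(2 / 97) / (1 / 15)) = 156.82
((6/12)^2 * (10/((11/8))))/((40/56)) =28/11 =2.55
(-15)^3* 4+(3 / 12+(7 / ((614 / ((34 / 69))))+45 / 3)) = -1142589361 / 84732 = -13484.74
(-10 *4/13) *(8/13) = -320/169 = -1.89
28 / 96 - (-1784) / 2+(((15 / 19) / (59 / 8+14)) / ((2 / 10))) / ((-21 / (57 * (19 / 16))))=49935 / 56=891.70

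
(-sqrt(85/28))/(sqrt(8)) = -sqrt(1190)/56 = -0.62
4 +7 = 11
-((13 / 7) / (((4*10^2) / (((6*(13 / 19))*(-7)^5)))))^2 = -1481836332249 / 14440000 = -102620.24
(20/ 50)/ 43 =2/ 215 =0.01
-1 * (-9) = 9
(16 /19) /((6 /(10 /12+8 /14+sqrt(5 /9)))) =8 * sqrt(5) /171+236 /1197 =0.30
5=5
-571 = -571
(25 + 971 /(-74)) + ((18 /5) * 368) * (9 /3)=3986.28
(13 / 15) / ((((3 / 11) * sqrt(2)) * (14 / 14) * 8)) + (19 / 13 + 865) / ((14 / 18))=143 * sqrt(2) / 720 + 101376 / 91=1114.30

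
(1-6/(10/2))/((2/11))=-11/10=-1.10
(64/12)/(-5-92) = -0.05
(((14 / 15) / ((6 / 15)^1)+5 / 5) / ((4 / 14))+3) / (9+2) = 4 / 3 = 1.33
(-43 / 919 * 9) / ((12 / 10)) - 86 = -158713 / 1838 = -86.35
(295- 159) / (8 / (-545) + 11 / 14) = 176.39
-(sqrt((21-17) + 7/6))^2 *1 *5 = -155/6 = -25.83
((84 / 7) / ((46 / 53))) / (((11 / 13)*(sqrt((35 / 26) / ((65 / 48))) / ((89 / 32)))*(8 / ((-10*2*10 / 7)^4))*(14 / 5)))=6227914062500*sqrt(42) / 29765197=1355996.27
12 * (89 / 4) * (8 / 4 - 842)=-224280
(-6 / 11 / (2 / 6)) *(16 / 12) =-24 / 11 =-2.18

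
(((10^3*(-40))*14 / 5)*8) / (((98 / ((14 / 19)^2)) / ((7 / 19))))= -12544000 / 6859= -1828.84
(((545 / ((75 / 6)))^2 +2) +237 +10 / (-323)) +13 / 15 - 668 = 35678476 / 24225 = 1472.80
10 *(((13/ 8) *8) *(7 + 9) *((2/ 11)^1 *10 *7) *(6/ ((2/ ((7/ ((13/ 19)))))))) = 8937600/ 11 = 812509.09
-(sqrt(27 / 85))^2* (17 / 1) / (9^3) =-1 / 135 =-0.01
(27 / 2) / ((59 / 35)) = 945 / 118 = 8.01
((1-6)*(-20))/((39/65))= 500/3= 166.67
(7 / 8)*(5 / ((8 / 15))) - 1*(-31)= 2509 / 64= 39.20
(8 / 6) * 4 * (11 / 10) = 88 / 15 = 5.87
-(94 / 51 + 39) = -2083 / 51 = -40.84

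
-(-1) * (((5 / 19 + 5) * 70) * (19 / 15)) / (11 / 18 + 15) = 8400 / 281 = 29.89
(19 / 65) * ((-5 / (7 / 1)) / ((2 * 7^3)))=-19 / 62426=-0.00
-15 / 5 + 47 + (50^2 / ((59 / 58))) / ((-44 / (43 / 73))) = 525838 / 47377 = 11.10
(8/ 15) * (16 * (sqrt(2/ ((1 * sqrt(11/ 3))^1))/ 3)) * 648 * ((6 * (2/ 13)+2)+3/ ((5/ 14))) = 6782976 * 11^(3/ 4) * sqrt(2) * 3^(1/ 4)/ 3575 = 21329.67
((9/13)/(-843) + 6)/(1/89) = 1950435/3653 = 533.93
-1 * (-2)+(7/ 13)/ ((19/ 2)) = 508/ 247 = 2.06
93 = 93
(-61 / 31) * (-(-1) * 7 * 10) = -4270 / 31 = -137.74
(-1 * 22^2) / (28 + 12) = -121 / 10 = -12.10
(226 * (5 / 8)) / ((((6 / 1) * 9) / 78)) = 7345 / 36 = 204.03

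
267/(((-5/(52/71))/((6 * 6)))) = -499824/355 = -1407.95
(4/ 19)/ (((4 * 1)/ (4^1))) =4/ 19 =0.21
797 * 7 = 5579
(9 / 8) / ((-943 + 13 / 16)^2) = 32 / 25250625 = 0.00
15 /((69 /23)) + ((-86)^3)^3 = -257327417311663611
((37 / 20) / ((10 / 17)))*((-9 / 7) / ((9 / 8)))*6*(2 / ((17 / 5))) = -444 / 35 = -12.69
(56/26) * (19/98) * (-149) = -5662/91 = -62.22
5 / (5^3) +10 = 251 / 25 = 10.04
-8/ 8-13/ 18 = -31/ 18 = -1.72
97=97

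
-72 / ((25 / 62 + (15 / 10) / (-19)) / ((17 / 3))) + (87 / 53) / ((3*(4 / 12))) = -12719919 / 10123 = -1256.54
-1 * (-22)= 22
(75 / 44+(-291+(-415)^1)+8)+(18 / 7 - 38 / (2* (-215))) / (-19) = -876241147 / 1258180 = -696.44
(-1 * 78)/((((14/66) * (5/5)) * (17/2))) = -5148/119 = -43.26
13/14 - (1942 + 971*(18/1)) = -271867/14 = -19419.07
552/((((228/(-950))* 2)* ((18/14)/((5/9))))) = -40250/81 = -496.91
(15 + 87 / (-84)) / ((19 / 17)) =6647 / 532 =12.49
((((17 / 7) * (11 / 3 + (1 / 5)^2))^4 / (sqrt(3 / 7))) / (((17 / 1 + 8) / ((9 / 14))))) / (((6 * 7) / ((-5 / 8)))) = -3.84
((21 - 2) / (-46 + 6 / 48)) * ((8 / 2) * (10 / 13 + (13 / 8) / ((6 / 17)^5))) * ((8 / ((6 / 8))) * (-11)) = 201123135268 / 3478059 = 57826.26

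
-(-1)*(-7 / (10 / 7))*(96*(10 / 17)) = -4704 / 17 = -276.71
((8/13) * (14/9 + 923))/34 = 33284/1989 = 16.73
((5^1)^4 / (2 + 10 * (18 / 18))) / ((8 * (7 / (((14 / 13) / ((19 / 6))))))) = 625 / 1976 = 0.32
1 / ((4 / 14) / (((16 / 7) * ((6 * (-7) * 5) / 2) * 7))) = -5880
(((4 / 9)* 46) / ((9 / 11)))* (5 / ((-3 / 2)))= -20240 / 243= -83.29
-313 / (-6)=52.17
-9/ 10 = -0.90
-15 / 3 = -5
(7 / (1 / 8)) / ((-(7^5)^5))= -8 / 191581231380566414401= -0.00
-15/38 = -0.39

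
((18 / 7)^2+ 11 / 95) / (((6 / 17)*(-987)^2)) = 532423 / 27208540170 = 0.00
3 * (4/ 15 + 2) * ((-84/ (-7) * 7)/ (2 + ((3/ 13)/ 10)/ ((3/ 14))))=37128/ 137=271.01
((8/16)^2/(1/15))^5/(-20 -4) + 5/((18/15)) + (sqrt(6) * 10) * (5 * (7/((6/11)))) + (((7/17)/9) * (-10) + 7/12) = -33348029/1253376 + 1925 * sqrt(6)/3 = 1545.15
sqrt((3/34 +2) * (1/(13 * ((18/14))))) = sqrt(219674)/1326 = 0.35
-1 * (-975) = 975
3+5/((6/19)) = 113/6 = 18.83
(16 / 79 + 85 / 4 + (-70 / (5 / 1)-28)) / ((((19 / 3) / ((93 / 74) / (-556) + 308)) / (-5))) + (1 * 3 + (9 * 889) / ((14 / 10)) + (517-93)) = 144813904163 / 13001504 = 11138.24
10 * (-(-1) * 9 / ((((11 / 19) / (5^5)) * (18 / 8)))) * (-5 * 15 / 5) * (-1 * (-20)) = -712500000 / 11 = -64772727.27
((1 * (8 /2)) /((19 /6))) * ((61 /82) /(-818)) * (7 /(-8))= 1281 /1274444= 0.00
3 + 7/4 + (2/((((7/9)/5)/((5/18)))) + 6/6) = 261/28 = 9.32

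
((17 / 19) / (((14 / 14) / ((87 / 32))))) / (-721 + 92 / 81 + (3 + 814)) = 119799 / 4783744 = 0.03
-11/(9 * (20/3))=-11/60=-0.18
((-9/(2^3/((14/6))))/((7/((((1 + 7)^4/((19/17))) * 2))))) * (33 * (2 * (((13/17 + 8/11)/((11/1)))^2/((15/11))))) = -2447.38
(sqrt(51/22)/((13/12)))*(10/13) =60*sqrt(1122)/1859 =1.08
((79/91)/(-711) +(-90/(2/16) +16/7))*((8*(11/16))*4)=-12931798/819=-15789.74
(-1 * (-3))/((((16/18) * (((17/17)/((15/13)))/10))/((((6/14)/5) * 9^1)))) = 10935/364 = 30.04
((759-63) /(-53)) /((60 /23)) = -1334 /265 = -5.03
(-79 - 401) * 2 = -960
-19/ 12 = -1.58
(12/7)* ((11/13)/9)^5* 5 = 3221020/51157120833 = 0.00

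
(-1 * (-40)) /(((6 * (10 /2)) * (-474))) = -2 /711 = -0.00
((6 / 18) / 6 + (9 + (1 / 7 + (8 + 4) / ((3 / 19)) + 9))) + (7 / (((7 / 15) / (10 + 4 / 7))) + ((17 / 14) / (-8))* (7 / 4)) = 1018097 / 4032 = 252.50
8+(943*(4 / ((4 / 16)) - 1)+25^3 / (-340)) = 959279 / 68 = 14107.04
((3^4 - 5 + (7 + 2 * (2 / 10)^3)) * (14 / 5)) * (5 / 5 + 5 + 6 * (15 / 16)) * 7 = 47287989 / 2500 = 18915.20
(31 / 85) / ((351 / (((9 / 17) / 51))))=31 / 2874105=0.00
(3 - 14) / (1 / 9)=-99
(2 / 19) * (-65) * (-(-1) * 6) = -780 / 19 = -41.05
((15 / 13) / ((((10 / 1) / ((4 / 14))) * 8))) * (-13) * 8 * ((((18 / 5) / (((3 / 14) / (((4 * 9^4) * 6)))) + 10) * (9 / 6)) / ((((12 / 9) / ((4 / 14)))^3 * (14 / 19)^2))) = -580157200899 / 18823840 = -30820.34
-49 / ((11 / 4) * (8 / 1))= -49 / 22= -2.23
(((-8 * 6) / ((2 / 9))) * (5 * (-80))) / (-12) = -7200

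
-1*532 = -532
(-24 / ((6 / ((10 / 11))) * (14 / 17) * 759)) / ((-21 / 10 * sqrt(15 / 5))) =3400 * sqrt(3) / 3681909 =0.00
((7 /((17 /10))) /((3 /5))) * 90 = 10500 /17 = 617.65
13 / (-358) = -13 / 358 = -0.04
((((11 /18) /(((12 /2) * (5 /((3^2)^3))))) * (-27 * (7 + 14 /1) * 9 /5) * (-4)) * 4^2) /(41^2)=24249456 /42025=577.02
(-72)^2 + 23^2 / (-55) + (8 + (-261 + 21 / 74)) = 20031179 / 4070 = 4921.67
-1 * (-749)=749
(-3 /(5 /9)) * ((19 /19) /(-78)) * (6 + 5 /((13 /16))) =711 /845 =0.84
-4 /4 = -1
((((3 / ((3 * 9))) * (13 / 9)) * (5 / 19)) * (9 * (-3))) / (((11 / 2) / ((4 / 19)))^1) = -0.04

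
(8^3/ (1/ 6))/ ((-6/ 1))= -512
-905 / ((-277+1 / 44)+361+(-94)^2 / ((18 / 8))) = -358380 / 1588409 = -0.23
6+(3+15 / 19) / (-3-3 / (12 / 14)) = 1338 / 247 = 5.42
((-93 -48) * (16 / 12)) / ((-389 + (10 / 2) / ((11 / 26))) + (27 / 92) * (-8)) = 1012 / 2043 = 0.50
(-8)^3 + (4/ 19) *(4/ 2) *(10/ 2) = -9688/ 19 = -509.89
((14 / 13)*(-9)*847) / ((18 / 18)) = -106722 / 13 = -8209.38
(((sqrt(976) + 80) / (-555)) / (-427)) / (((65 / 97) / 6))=776 * sqrt(61) / 5134675 + 3104 / 1026935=0.00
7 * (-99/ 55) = -63/ 5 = -12.60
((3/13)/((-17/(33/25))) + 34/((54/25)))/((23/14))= 32836328/3431025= 9.57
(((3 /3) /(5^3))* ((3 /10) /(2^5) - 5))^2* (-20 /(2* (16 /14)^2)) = -124970041 /10240000000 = -0.01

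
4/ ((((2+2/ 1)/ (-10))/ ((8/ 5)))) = -16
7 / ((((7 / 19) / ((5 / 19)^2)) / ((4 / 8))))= 25 / 38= 0.66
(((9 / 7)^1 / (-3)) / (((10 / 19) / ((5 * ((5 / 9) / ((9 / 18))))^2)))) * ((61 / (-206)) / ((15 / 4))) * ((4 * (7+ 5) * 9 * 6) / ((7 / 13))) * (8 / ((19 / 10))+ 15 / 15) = 251222400 / 5047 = 49776.58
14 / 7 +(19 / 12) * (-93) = -581 / 4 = -145.25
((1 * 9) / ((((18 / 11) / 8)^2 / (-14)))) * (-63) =189728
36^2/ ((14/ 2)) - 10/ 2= 1261/ 7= 180.14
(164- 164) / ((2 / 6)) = 0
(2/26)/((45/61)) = 61/585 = 0.10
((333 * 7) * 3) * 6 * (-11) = -461538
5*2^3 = 40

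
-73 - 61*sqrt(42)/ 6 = -138.89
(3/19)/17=3/323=0.01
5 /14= 0.36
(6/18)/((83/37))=37/249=0.15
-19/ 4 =-4.75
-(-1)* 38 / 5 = 38 / 5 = 7.60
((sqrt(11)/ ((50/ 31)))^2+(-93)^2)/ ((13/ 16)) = 86532284/ 8125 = 10650.13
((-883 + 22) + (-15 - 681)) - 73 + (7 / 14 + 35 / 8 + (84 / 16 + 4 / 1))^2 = -91551 / 64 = -1430.48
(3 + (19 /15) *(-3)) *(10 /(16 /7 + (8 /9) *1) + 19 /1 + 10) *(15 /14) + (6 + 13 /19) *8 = 34469 /1330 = 25.92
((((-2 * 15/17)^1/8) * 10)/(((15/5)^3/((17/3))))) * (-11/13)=0.39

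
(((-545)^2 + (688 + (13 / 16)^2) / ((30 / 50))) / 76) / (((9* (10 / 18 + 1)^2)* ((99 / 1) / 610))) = 69843988925 / 62920704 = 1110.03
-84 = -84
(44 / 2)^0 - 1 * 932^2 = -868623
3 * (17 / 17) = 3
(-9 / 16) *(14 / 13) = -63 / 104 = -0.61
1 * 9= 9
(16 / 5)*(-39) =-624 / 5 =-124.80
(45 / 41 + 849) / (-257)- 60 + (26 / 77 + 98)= 28421466 / 811349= 35.03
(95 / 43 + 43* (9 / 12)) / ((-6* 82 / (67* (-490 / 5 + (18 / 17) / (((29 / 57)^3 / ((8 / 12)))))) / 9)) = 22879290884433 / 5847701752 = 3912.53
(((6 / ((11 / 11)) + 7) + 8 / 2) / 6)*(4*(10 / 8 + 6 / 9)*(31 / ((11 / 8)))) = 48484 / 99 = 489.74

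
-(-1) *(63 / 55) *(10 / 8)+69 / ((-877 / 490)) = -1432389 / 38588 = -37.12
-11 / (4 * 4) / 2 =-11 / 32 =-0.34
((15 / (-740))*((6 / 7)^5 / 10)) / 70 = -1458 / 108825325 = -0.00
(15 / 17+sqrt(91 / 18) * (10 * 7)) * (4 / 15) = 4 / 17+28 * sqrt(182) / 9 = 42.21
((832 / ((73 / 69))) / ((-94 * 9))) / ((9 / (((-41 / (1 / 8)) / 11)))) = 3138304 / 1019007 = 3.08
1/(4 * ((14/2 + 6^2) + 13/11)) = 11/1944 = 0.01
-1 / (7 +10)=-1 / 17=-0.06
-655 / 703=-0.93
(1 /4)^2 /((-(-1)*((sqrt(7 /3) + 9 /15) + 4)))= 345 /22592-25*sqrt(21) /22592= 0.01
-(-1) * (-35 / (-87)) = 35 / 87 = 0.40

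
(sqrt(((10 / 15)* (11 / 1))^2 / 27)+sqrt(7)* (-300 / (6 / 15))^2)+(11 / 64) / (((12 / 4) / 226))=1488249.47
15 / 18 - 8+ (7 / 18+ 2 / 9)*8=-41 / 18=-2.28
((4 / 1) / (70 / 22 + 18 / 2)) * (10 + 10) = 440 / 67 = 6.57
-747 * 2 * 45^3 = -136140750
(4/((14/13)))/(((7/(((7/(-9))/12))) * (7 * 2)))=-0.00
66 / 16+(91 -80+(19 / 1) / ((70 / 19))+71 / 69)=411731 / 19320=21.31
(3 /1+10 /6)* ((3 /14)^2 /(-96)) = -1 /448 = -0.00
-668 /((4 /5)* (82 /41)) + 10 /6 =-2495 /6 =-415.83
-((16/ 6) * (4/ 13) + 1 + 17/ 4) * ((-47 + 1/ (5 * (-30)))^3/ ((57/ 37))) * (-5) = -12282982896177389/ 6002100000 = -2046447.56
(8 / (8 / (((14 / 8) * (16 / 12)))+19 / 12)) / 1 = 672 / 421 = 1.60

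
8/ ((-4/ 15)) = -30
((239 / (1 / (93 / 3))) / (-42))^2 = 54893281 / 1764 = 31118.64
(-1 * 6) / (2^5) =-3 / 16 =-0.19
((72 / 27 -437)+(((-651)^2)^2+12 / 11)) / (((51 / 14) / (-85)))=-414892833357520 / 99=-4190836700581.01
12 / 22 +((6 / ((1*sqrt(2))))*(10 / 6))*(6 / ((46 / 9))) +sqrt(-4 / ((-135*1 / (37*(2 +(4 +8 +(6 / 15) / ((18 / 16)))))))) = 6 / 11 +2*sqrt(71706) / 135 +135*sqrt(2) / 23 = 12.81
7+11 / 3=32 / 3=10.67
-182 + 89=-93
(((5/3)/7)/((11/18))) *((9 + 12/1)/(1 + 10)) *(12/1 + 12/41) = 45360/4961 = 9.14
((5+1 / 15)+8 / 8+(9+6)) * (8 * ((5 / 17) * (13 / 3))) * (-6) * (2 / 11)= -131456 / 561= -234.32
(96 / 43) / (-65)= -96 / 2795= -0.03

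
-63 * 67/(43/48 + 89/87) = -5875632/2671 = -2199.79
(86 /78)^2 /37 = 1849 /56277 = 0.03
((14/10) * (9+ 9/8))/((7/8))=81/5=16.20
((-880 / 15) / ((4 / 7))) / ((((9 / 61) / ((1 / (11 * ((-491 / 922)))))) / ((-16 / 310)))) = -12598208 / 2054835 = -6.13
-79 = -79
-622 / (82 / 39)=-12129 / 41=-295.83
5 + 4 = 9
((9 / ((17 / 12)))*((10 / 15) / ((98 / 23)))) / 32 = 207 / 6664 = 0.03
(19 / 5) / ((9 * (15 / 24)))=152 / 225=0.68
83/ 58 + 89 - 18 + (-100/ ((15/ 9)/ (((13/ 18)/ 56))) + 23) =230585/ 2436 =94.66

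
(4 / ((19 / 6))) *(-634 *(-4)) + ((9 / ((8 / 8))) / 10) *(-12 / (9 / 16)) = 302496 / 95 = 3184.17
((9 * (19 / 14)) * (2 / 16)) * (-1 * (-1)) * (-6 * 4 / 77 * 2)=-513 / 539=-0.95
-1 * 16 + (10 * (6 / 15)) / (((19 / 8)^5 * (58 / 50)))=-1145633136 / 71806871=-15.95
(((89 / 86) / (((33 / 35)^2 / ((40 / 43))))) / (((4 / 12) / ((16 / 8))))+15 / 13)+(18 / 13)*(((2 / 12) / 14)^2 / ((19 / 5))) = 497237831575 / 64987010088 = 7.65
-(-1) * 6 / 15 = 2 / 5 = 0.40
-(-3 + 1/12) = 35/12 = 2.92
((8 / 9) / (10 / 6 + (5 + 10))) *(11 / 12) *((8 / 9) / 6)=0.01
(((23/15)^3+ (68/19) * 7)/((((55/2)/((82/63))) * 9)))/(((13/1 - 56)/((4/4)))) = -301378372/85988739375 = -0.00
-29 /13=-2.23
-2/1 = -2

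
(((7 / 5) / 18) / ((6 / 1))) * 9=7 / 60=0.12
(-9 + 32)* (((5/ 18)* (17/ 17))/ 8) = 115/ 144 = 0.80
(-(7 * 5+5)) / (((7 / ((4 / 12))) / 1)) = -40 / 21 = -1.90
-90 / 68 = -45 / 34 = -1.32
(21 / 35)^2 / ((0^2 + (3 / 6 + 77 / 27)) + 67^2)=486 / 6064675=0.00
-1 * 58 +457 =399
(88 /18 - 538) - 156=-6202 /9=-689.11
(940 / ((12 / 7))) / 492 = 1645 / 1476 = 1.11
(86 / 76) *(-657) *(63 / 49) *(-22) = 2796849 / 133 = 21028.94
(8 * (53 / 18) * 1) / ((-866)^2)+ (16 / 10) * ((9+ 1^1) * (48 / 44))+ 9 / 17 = 5674739474 / 315543987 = 17.98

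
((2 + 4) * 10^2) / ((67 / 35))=313.43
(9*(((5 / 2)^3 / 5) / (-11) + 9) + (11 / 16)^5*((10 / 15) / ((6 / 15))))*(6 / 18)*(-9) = -2723227853 / 11534336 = -236.10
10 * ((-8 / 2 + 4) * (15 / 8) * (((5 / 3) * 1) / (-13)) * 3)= 0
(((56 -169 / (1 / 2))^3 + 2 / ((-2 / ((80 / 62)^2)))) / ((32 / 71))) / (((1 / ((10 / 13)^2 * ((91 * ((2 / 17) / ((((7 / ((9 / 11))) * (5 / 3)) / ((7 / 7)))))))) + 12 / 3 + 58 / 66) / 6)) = -3408370566992820 / 81397661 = -41873077.50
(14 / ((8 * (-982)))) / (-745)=7 / 2926360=0.00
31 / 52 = 0.60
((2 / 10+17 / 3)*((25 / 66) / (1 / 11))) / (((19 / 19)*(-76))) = -0.32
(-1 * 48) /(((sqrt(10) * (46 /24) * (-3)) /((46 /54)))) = 32 * sqrt(10) /45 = 2.25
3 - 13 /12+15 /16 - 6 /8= 101 /48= 2.10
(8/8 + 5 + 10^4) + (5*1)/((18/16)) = 90094/9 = 10010.44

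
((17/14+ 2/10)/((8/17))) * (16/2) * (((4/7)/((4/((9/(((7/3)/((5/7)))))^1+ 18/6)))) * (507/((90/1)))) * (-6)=-40104207/60025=-668.13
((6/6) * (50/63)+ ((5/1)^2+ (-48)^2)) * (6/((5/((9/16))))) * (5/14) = 440331/784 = 561.65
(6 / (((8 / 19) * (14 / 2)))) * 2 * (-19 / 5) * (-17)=18411 / 70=263.01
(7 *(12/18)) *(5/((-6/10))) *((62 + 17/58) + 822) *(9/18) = -8975575/522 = -17194.59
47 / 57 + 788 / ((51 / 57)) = 881.53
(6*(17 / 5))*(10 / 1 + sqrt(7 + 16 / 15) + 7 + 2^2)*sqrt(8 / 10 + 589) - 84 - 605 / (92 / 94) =-32299 / 46 + 1122*sqrt(983) / 25 + 2142*sqrt(14745) / 25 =11109.00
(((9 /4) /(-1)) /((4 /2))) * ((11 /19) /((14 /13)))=-1287 /2128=-0.60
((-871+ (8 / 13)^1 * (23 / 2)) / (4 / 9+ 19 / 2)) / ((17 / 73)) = -14757534 / 39559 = -373.05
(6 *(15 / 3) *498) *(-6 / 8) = -11205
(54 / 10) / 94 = 27 / 470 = 0.06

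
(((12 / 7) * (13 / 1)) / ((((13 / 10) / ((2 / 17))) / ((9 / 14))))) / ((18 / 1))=60 / 833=0.07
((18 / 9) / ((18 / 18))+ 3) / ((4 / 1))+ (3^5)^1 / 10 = 25.55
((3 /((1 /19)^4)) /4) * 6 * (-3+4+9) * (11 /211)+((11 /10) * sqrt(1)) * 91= 645300161 /2110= 305829.46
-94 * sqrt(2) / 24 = -47 * sqrt(2) / 12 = -5.54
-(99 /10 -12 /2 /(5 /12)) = 9 /2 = 4.50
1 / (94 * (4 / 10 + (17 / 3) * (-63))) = -5 / 167602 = -0.00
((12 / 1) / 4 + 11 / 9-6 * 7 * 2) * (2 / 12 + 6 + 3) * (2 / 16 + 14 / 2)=-375155 / 72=-5210.49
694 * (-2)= -1388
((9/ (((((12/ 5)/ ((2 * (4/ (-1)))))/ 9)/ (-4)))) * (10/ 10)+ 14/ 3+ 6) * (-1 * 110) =-359920/ 3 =-119973.33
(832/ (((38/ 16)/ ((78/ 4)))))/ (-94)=-64896/ 893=-72.67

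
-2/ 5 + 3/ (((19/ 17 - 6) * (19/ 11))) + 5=33466/ 7885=4.24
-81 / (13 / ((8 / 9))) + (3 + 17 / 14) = -241 / 182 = -1.32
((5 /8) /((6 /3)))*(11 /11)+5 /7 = 115 /112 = 1.03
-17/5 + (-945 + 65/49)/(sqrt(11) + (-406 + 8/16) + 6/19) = -2487688149/2323106905 + 13354112*sqrt(11)/2323106905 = -1.05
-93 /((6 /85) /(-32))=42160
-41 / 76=-0.54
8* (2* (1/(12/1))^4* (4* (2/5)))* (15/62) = 1/3348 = 0.00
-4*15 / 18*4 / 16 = -5 / 6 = -0.83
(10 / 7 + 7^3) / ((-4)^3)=-2411 / 448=-5.38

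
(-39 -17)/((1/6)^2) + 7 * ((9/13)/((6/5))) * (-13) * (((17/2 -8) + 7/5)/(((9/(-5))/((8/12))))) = -35623/18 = -1979.06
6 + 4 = 10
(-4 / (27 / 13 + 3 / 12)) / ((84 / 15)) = -260 / 847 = -0.31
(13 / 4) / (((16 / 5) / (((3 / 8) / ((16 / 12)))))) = 585 / 2048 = 0.29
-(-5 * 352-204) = 1964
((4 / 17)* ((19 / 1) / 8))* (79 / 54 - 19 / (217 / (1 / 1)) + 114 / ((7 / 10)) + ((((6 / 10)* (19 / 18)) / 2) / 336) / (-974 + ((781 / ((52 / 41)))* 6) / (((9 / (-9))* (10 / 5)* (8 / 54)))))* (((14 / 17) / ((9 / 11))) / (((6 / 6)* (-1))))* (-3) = 362810621401921 / 1309168456740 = 277.13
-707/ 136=-5.20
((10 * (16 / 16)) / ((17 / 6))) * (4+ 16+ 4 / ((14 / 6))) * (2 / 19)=8.07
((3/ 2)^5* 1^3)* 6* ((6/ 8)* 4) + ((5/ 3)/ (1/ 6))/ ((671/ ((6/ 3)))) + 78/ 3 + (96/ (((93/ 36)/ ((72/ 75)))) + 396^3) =516691301876403/ 8320400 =62099334.39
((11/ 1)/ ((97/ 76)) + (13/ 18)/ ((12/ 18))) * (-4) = -11293/ 291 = -38.81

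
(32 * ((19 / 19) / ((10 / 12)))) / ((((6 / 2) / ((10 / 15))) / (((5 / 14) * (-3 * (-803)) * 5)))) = 256960 / 7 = 36708.57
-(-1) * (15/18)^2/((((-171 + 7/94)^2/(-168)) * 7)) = -441800/774445467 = -0.00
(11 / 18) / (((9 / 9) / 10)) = 55 / 9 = 6.11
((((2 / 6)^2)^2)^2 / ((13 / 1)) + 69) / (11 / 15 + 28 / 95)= 559095710 / 8330283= 67.12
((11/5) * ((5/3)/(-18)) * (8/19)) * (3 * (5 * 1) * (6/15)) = -88/171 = -0.51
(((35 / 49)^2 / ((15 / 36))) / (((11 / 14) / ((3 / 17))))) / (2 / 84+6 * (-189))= -2160 / 8906249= -0.00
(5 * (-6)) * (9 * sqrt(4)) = -540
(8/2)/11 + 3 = 37/11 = 3.36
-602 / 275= -2.19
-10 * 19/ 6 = -95/ 3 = -31.67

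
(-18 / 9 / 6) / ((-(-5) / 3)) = -1 / 5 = -0.20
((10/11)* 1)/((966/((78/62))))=65/54901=0.00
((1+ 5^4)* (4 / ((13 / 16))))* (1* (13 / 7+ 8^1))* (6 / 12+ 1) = 4146624 / 91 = 45567.30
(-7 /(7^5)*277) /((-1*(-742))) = -277 /1781542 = -0.00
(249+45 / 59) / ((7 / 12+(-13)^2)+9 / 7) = 1237824 / 846827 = 1.46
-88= -88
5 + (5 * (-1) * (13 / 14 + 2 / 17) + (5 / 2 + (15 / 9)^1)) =1405 / 357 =3.94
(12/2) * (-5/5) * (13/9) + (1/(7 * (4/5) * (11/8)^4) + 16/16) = -2341841/307461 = -7.62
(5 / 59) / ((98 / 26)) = 65 / 2891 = 0.02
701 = 701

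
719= 719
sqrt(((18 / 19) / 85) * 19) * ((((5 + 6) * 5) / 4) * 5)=165 * sqrt(170) / 68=31.64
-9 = -9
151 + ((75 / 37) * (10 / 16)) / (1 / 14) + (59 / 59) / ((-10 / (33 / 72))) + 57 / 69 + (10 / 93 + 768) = 937.62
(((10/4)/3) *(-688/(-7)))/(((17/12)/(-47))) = -323360/119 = -2717.31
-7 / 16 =-0.44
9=9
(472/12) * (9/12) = 59/2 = 29.50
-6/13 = -0.46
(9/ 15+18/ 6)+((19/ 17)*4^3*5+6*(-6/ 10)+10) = 6250/ 17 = 367.65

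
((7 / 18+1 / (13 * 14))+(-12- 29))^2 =1105961536 / 670761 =1648.82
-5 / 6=-0.83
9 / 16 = 0.56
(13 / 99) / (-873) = -13 / 86427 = -0.00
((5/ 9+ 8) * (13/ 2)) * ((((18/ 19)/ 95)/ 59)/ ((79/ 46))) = 0.01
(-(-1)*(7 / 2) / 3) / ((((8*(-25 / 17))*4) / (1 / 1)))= -119 / 4800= -0.02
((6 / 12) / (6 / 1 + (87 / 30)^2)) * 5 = 250 / 1441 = 0.17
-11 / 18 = -0.61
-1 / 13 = -0.08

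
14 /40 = 7 /20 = 0.35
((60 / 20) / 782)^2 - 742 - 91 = -509399483 / 611524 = -833.00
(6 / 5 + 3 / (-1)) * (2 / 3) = -6 / 5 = -1.20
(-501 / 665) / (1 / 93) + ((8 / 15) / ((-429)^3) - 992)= -1062.06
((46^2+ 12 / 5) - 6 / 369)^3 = 2211257149273822616 / 232608375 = 9506352250.96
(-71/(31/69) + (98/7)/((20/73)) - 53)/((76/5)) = -49579/4712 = -10.52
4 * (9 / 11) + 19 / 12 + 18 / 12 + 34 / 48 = 1865 / 264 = 7.06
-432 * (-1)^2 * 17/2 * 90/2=-165240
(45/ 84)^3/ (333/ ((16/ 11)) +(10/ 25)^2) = 0.00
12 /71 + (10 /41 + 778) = 2265960 /2911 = 778.41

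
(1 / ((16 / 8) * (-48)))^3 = -1 / 884736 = -0.00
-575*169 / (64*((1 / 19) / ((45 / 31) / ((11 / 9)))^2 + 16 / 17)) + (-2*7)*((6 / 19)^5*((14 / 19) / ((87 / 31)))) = -1551.75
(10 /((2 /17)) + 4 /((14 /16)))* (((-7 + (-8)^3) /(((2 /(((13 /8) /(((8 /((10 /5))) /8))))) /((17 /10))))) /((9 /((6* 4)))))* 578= -6927934299 /35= -197940979.97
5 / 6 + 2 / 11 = 67 / 66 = 1.02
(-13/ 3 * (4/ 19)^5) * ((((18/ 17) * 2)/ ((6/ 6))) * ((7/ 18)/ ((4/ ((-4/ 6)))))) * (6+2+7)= 465920/ 126281049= 0.00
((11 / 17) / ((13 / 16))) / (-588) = -44 / 32487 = -0.00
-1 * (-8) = 8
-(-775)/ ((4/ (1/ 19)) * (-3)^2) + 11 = 8299/ 684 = 12.13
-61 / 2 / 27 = -61 / 54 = -1.13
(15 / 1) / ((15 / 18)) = 18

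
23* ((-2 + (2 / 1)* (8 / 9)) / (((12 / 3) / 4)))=-46 / 9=-5.11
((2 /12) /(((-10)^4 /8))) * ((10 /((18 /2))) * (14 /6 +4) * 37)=703 /20250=0.03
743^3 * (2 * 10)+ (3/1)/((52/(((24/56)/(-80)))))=238884409836791/29120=8203448140.00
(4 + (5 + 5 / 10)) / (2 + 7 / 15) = 285 / 74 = 3.85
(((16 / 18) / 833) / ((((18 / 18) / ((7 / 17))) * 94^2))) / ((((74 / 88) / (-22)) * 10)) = -968 / 7440563655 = -0.00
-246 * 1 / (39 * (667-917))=41 / 1625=0.03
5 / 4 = 1.25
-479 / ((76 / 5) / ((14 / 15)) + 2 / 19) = -63707 / 2180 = -29.22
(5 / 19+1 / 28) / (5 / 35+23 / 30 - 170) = -2385 / 1349342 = -0.00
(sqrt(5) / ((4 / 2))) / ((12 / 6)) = sqrt(5) / 4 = 0.56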